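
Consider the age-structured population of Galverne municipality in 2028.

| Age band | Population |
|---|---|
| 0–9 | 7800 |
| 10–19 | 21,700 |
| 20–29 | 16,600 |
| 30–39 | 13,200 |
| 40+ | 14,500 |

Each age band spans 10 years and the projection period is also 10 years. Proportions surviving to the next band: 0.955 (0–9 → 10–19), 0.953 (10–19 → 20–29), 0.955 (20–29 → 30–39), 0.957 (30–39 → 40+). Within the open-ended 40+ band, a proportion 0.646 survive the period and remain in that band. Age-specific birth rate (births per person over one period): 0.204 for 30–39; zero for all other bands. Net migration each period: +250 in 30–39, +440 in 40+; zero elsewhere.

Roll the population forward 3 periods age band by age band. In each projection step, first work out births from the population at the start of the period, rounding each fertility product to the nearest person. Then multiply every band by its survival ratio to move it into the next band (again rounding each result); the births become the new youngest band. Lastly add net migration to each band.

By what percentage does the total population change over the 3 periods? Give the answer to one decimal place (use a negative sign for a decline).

-24.3

— Period 1 —
Births: 13200 × 0.204 = 2693
10–19: 7800 × 0.955 = 7449
20–29: 21700 × 0.953 = 20680
30–39: 16600 × 0.955 = 15853
40+: 13200 × 0.957 + 14500 × 0.646 = 12632 + 9367 = 21999
Net migration: 30–39 + 250 → 16103; 40+ + 440 → 22439
Giving 2693 / 7449 / 20680 / 16103 / 22439.
— Period 2 —
Births: 16103 × 0.204 = 3285
10–19: 2693 × 0.955 = 2572
20–29: 7449 × 0.953 = 7099
30–39: 20680 × 0.955 = 19749
40+: 16103 × 0.957 + 22439 × 0.646 = 15411 + 14496 = 29907
Net migration: 30–39 + 250 → 19999; 40+ + 440 → 30347
Giving 3285 / 2572 / 7099 / 19999 / 30347.
— Period 3 —
Births: 19999 × 0.204 = 4080
10–19: 3285 × 0.955 = 3137
20–29: 2572 × 0.953 = 2451
30–39: 7099 × 0.955 = 6780
40+: 19999 × 0.957 + 30347 × 0.646 = 19139 + 19604 = 38743
Net migration: 30–39 + 250 → 7030; 40+ + 440 → 39183
Giving 4080 / 3137 / 2451 / 7030 / 39183.
Total: 73800 → 55881; change = -17919; percentage change = -24.3%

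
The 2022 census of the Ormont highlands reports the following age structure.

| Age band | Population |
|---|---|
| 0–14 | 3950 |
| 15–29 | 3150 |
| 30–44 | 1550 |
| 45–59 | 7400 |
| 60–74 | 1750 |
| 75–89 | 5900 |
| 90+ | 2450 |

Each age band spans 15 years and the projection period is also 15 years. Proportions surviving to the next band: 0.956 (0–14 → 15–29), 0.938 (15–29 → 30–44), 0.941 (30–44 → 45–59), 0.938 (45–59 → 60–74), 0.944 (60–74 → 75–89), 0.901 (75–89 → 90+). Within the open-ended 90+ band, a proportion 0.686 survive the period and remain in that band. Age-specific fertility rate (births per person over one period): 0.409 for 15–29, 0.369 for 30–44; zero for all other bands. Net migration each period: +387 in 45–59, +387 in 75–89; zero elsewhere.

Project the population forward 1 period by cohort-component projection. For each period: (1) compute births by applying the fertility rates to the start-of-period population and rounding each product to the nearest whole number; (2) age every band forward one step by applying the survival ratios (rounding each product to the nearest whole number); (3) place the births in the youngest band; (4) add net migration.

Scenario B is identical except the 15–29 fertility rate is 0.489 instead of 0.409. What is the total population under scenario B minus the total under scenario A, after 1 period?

252

Numbering the bands 1..7 from youngest to oldest:
[period 1]
Births: 3150 × 0.409 = 1288 ; 1550 × 0.369 = 572 ⇒ total 1860
Band 2: 3950 × 0.956 = 3776
Band 3: 3150 × 0.938 = 2955
Band 4: 1550 × 0.941 = 1459
Band 5: 7400 × 0.938 = 6941
Band 6: 1750 × 0.944 = 1652
Band 7: 5900 × 0.901 + 2450 × 0.686 = 5316 + 1681 = 6997
Net migration: Band 4 + 387 → 1846; Band 6 + 387 → 2039
→ [1860, 3776, 2955, 1846, 6941, 2039, 6997]
Scenario A total after 1 period: 26414
Scenario B projection —
[period 1]
Births: 3150 × 0.489 = 1540 ; 1550 × 0.369 = 572 ⇒ total 2112
Band 2: 3950 × 0.956 = 3776
Band 3: 3150 × 0.938 = 2955
Band 4: 1550 × 0.941 = 1459
Band 5: 7400 × 0.938 = 6941
Band 6: 1750 × 0.944 = 1652
Band 7: 5900 × 0.901 + 2450 × 0.686 = 5316 + 1681 = 6997
Net migration: Band 4 + 387 → 1846; Band 6 + 387 → 2039
→ [2112, 3776, 2955, 1846, 6941, 2039, 6997]
Scenario B total after 1 period: 26666
Difference B − A = 26666 − 26414 = 252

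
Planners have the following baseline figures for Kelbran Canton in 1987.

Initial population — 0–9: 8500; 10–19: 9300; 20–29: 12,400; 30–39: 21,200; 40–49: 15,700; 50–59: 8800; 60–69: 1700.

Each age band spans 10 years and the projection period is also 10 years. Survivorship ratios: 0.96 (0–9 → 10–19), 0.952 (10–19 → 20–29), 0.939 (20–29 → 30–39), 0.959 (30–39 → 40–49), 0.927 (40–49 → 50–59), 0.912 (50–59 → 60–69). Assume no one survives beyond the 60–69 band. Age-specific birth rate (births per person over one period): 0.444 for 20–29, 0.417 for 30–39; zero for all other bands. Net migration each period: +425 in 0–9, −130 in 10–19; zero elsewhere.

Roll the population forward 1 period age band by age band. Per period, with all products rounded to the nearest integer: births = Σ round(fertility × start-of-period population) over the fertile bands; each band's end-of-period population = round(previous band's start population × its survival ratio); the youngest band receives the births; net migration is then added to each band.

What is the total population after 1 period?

86210

Numbering the groups 1..7 from youngest to oldest:
Period 1.
Births: 12400 * 0.444 = 5506 ; 21200 * 0.417 = 8840 — total 14346
Group 2: 8500 * 0.96 = 8160
Group 3: 9300 * 0.952 = 8854
Group 4: 12400 * 0.939 = 11644
Group 5: 21200 * 0.959 = 20331
Group 6: 15700 * 0.927 = 14554
Group 7: 8800 * 0.912 = 8026
Net migration: Group 1 + 425 → 14771; Group 2 − 130 → 8030
→ [14771, 8030, 8854, 11644, 20331, 14554, 8026]
Total after period 1: 14771 + 8030 + 8854 + 11644 + 20331 + 14554 + 8026 = 86210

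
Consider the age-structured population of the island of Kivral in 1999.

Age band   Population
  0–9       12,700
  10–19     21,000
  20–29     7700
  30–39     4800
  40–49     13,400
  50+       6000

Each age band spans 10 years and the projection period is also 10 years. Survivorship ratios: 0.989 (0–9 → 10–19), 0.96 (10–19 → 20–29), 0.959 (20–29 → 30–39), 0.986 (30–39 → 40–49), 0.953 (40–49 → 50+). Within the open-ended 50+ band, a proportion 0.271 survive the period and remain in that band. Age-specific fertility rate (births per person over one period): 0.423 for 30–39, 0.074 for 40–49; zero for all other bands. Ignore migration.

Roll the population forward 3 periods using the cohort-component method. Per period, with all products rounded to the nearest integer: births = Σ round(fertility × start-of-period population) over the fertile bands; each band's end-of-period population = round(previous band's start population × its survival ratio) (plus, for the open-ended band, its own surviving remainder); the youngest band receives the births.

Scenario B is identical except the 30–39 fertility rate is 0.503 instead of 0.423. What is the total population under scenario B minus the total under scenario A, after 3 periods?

2495

Numbering the groups 1..6 from youngest to oldest:
After projecting period 1:
Births: 4800 * 0.423 = 2030 ; 13400 * 0.074 = 992 → total 3022
Group 2: 12700 * 0.989 = 12560
Group 3: 21000 * 0.96 = 20160
Group 4: 7700 * 0.959 = 7384
Group 5: 4800 * 0.986 = 4733
Group 6: 13400 * 0.953 + 6000 * 0.271 = 12770 + 1626 = 14396
Giving 3022 / 12560 / 20160 / 7384 / 4733 / 14396.
After projecting period 2:
Births: 7384 * 0.423 = 3123 ; 4733 * 0.074 = 350 → total 3473
Group 2: 3022 * 0.989 = 2989
Group 3: 12560 * 0.96 = 12058
Group 4: 20160 * 0.959 = 19333
Group 5: 7384 * 0.986 = 7281
Group 6: 4733 * 0.953 + 14396 * 0.271 = 4511 + 3901 = 8412
Giving 3473 / 2989 / 12058 / 19333 / 7281 / 8412.
After projecting period 3:
Births: 19333 * 0.423 = 8178 ; 7281 * 0.074 = 539 → total 8717
Group 2: 3473 * 0.989 = 3435
Group 3: 2989 * 0.96 = 2869
Group 4: 12058 * 0.959 = 11564
Group 5: 19333 * 0.986 = 19062
Group 6: 7281 * 0.953 + 8412 * 0.271 = 6939 + 2280 = 9219
Giving 8717 / 3435 / 2869 / 11564 / 19062 / 9219.
Scenario A total after 3 periods: 54866
Scenario B projection —
After projecting period 1:
Births: 4800 * 0.503 = 2414 ; 13400 * 0.074 = 992 → total 3406
Group 2: 12700 * 0.989 = 12560
Group 3: 21000 * 0.96 = 20160
Group 4: 7700 * 0.959 = 7384
Group 5: 4800 * 0.986 = 4733
Group 6: 13400 * 0.953 + 6000 * 0.271 = 12770 + 1626 = 14396
Giving 3406 / 12560 / 20160 / 7384 / 4733 / 14396.
After projecting period 2:
Births: 7384 * 0.503 = 3714 ; 4733 * 0.074 = 350 → total 4064
Group 2: 3406 * 0.989 = 3369
Group 3: 12560 * 0.96 = 12058
Group 4: 20160 * 0.959 = 19333
Group 5: 7384 * 0.986 = 7281
Group 6: 4733 * 0.953 + 14396 * 0.271 = 4511 + 3901 = 8412
Giving 4064 / 3369 / 12058 / 19333 / 7281 / 8412.
After projecting period 3:
Births: 19333 * 0.503 = 9724 ; 7281 * 0.074 = 539 → total 10263
Group 2: 4064 * 0.989 = 4019
Group 3: 3369 * 0.96 = 3234
Group 4: 12058 * 0.959 = 11564
Group 5: 19333 * 0.986 = 19062
Group 6: 7281 * 0.953 + 8412 * 0.271 = 6939 + 2280 = 9219
Giving 10263 / 4019 / 3234 / 11564 / 19062 / 9219.
Scenario B total after 3 periods: 57361
Difference B − A = 57361 − 54866 = 2495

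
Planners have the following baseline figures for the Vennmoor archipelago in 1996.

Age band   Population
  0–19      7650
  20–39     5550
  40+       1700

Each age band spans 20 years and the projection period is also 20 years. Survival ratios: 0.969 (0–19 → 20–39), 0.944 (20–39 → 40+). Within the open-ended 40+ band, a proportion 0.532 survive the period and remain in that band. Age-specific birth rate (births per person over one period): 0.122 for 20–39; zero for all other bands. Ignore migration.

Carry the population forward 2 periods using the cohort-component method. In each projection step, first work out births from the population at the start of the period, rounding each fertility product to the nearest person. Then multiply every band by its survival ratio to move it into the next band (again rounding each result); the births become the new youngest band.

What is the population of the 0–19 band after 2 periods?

904

Let band 1 be 0–19 through band 3 = 40+.
— Period 1 —
Births: 5550 × 0.122 = 677
Band 2: 7650 × 0.969 = 7413
Band 3: 5550 × 0.944 + 1700 × 0.532 = 5239 + 904 = 6143
→ [677, 7413, 6143]
— Period 2 —
Births: 7413 × 0.122 = 904
Band 2: 677 × 0.969 = 656
Band 3: 7413 × 0.944 + 6143 × 0.532 = 6998 + 3268 = 10266
→ [904, 656, 10266]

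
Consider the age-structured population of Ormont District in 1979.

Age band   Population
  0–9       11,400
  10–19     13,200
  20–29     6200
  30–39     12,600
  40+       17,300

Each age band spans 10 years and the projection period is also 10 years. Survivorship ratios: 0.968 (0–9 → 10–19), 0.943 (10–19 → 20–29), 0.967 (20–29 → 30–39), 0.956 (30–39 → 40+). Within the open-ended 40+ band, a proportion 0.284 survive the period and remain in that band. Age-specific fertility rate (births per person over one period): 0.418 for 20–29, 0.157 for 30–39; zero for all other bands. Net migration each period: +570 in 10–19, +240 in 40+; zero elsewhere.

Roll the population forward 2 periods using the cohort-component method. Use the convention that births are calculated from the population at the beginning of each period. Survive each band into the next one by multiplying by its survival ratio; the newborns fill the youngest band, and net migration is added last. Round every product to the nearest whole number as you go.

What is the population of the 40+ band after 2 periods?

10856

Call the groups 1 to 5, youngest first.
— Period 1 —
Births: 6200 * 0.418 = 2592  |  12600 * 0.157 = 1978 — total 4570
Group 2: 11400 * 0.968 = 11035
Group 3: 13200 * 0.943 = 12448
Group 4: 6200 * 0.967 = 5995
Group 5: 12600 * 0.956 + 17300 * 0.284 = 12046 + 4913 = 16959
Net migration: Group 2 + 570 → 11605; Group 5 + 240 → 17199
Giving 4570 / 11605 / 12448 / 5995 / 17199.
— Period 2 —
Births: 12448 * 0.418 = 5203  |  5995 * 0.157 = 941 — total 6144
Group 2: 4570 * 0.968 = 4424
Group 3: 11605 * 0.943 = 10944
Group 4: 12448 * 0.967 = 12037
Group 5: 5995 * 0.956 + 17199 * 0.284 = 5731 + 4885 = 10616
Net migration: Group 2 + 570 → 4994; Group 5 + 240 → 10856
Giving 6144 / 4994 / 10944 / 12037 / 10856.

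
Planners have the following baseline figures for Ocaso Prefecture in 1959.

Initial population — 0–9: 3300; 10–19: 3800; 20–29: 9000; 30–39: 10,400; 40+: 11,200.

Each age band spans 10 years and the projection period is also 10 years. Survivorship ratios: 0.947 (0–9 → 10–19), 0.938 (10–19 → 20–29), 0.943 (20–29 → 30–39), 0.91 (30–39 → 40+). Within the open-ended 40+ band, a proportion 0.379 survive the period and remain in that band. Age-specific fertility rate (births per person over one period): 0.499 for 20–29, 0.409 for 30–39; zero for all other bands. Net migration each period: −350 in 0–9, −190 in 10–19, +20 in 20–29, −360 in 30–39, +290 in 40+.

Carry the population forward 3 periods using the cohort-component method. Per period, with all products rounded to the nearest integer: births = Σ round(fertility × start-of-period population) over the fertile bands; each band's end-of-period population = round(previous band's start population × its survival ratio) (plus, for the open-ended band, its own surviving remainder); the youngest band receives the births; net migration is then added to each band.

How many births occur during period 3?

2619

Let group 1 be 0–9 through group 5 = 40+.
After projecting period 1:
Births: 9000 × 0.499 = 4491  |  10400 × 0.409 = 4254 — total 8745
Group 2: 3300 × 0.947 = 3125
Group 3: 3800 × 0.938 = 3564
Group 4: 9000 × 0.943 = 8487
Group 5: 10400 × 0.91 + 11200 × 0.379 = 9464 + 4245 = 13709
Net migration: Group 1 − 350 → 8395; Group 2 − 190 → 2935; Group 3 + 20 → 3584; Group 4 − 360 → 8127; Group 5 + 290 → 13999
Giving 8395 / 2935 / 3584 / 8127 / 13999.
After projecting period 2:
Births: 3584 × 0.499 = 1788  |  8127 × 0.409 = 3324 — total 5112
Group 2: 8395 × 0.947 = 7950
Group 3: 2935 × 0.938 = 2753
Group 4: 3584 × 0.943 = 3380
Group 5: 8127 × 0.91 + 13999 × 0.379 = 7396 + 5306 = 12702
Net migration: Group 1 − 350 → 4762; Group 2 − 190 → 7760; Group 3 + 20 → 2773; Group 4 − 360 → 3020; Group 5 + 290 → 12992
Giving 4762 / 7760 / 2773 / 3020 / 12992.
After projecting period 3:
Births: 2773 × 0.499 = 1384  |  3020 × 0.409 = 1235 — total 2619
Group 2: 4762 × 0.947 = 4510
Group 3: 7760 × 0.938 = 7279
Group 4: 2773 × 0.943 = 2615
Group 5: 3020 × 0.91 + 12992 × 0.379 = 2748 + 4924 = 7672
Net migration: Group 1 − 350 → 2269; Group 2 − 190 → 4320; Group 3 + 20 → 7299; Group 4 − 360 → 2255; Group 5 + 290 → 7962
Giving 2269 / 4320 / 7299 / 2255 / 7962.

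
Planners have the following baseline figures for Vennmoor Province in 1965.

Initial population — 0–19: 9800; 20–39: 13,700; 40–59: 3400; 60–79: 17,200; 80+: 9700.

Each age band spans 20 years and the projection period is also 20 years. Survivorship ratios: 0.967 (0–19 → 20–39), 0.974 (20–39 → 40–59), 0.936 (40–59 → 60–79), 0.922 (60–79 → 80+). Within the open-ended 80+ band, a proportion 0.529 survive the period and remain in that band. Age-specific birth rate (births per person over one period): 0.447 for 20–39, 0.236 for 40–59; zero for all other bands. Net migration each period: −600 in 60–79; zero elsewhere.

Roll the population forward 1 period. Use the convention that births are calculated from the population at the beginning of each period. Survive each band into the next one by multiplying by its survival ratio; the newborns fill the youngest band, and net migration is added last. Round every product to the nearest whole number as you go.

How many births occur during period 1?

Period 1:
Births: 13700 × 0.447 = 6124 ; 3400 × 0.236 = 802 → total 6926
20–39: 9800 × 0.967 = 9477
40–59: 13700 × 0.974 = 13344
60–79: 3400 × 0.936 = 3182
80+: 17200 × 0.922 + 9700 × 0.529 = 15858 + 5131 = 20989
Net migration: 60–79 − 600 → 2582
Giving 6926 / 9477 / 13344 / 2582 / 20989.

6926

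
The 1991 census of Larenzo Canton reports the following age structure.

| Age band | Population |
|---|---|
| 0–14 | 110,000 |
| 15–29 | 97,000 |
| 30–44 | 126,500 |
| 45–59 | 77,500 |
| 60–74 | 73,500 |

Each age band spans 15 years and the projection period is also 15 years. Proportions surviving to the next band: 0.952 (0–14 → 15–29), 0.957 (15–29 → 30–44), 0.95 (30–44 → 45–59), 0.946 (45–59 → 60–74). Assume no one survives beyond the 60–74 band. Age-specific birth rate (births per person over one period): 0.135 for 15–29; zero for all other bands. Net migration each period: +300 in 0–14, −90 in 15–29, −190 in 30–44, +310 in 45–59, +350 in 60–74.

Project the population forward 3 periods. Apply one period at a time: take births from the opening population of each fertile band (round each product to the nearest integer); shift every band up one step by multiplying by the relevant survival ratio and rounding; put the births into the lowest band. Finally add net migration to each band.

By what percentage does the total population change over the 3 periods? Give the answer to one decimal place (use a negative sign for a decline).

Let group 1 be 0–14 through group 5 = 60–74.
Period 1:
Births: 97000 × 0.135 = 13095
Group 2: 110000 × 0.952 = 104720
Group 3: 97000 × 0.957 = 92829
Group 4: 126500 × 0.95 = 120175
Group 5: 77500 × 0.946 = 73315
Net migration: Group 1 + 300 → 13395; Group 2 − 90 → 104630; Group 3 − 190 → 92639; Group 4 + 310 → 120485; Group 5 + 350 → 73665
End of period: [13395, 104630, 92639, 120485, 73665]
Period 2:
Births: 104630 × 0.135 = 14125
Group 2: 13395 × 0.952 = 12752
Group 3: 104630 × 0.957 = 100131
Group 4: 92639 × 0.95 = 88007
Group 5: 120485 × 0.946 = 113979
Net migration: Group 1 + 300 → 14425; Group 2 − 90 → 12662; Group 3 − 190 → 99941; Group 4 + 310 → 88317; Group 5 + 350 → 114329
End of period: [14425, 12662, 99941, 88317, 114329]
Period 3:
Births: 12662 × 0.135 = 1709
Group 2: 14425 × 0.952 = 13733
Group 3: 12662 × 0.957 = 12118
Group 4: 99941 × 0.95 = 94944
Group 5: 88317 × 0.946 = 83548
Net migration: Group 1 + 300 → 2009; Group 2 − 90 → 13643; Group 3 − 190 → 11928; Group 4 + 310 → 95254; Group 5 + 350 → 83898
End of period: [2009, 13643, 11928, 95254, 83898]
Total: 484500 → 206732; change = -277768; percentage change = -57.3%

-57.3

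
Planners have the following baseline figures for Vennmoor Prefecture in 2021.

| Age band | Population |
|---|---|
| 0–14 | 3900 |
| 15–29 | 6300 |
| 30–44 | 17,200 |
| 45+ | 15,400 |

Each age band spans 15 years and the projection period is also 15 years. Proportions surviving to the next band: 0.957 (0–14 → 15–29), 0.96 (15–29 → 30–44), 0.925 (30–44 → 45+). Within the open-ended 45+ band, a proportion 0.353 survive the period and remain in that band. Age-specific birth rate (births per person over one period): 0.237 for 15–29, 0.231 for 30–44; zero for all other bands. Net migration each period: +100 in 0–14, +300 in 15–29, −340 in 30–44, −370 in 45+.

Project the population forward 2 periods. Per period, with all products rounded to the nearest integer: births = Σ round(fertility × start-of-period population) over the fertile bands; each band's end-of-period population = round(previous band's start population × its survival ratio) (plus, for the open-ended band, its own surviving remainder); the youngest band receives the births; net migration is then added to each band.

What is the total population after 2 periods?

Period 1:
Births: 6300 × 0.237 = 1493  |  17200 × 0.231 = 3973 → 5466
15–29: 3900 × 0.957 = 3732
30–44: 6300 × 0.96 = 6048
45+: 17200 × 0.925 + 15400 × 0.353 = 15910 + 5436 = 21346
Net migration: 0–14 + 100 → 5566; 15–29 + 300 → 4032; 30–44 − 340 → 5708; 45+ − 370 → 20976
→ [5566, 4032, 5708, 20976]
Period 2:
Births: 4032 × 0.237 = 956  |  5708 × 0.231 = 1319 → 2275
15–29: 5566 × 0.957 = 5327
30–44: 4032 × 0.96 = 3871
45+: 5708 × 0.925 + 20976 × 0.353 = 5280 + 7405 = 12685
Net migration: 0–14 + 100 → 2375; 15–29 + 300 → 5627; 30–44 − 340 → 3531; 45+ − 370 → 12315
→ [2375, 5627, 3531, 12315]
Total after period 2: 2375 + 5627 + 3531 + 12315 = 23848

23848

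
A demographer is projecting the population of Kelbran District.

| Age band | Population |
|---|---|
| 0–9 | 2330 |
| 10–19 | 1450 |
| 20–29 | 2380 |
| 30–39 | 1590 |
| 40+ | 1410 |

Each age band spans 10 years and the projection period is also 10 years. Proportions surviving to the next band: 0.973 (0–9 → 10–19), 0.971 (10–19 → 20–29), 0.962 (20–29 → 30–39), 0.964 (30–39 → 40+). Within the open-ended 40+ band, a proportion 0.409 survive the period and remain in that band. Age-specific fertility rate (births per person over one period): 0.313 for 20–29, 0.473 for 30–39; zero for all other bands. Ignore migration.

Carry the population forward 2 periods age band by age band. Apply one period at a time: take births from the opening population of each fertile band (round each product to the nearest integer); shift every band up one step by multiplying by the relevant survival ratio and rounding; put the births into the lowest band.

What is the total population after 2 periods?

— Period 1 —
Births: 2380 × 0.313 = 745 ; 1590 × 0.473 = 752 → 1497
10–19: 2330 × 0.973 = 2267
20–29: 1450 × 0.971 = 1408
30–39: 2380 × 0.962 = 2290
40+: 1590 × 0.964 + 1410 × 0.409 = 1533 + 577 = 2110
End of period: [1497, 2267, 1408, 2290, 2110]
— Period 2 —
Births: 1408 × 0.313 = 441 ; 2290 × 0.473 = 1083 → 1524
10–19: 1497 × 0.973 = 1457
20–29: 2267 × 0.971 = 2201
30–39: 1408 × 0.962 = 1354
40+: 2290 × 0.964 + 2110 × 0.409 = 2208 + 863 = 3071
End of period: [1524, 1457, 2201, 1354, 3071]
Total after period 2: 1524 + 1457 + 2201 + 1354 + 3071 = 9607

9607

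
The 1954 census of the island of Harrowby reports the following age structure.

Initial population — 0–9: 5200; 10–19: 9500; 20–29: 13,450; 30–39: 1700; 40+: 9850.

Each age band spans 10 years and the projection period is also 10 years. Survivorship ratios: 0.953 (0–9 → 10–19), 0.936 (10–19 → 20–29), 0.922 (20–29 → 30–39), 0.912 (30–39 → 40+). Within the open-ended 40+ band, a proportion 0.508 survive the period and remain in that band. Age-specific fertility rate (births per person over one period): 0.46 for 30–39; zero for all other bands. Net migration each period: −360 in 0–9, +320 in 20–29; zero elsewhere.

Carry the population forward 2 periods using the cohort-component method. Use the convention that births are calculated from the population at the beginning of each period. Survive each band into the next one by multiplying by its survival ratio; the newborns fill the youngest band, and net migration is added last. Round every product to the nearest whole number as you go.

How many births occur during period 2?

5704

Period 1.
Births: 1700 × 0.46 = 782
10–19: 5200 × 0.953 = 4956
20–29: 9500 × 0.936 = 8892
30–39: 13450 × 0.922 = 12401
40+: 1700 × 0.912 + 9850 × 0.508 = 1550 + 5004 = 6554
Net migration: 0–9 − 360 → 422; 20–29 + 320 → 9212
Giving 422 / 4956 / 9212 / 12401 / 6554.
Period 2.
Births: 12401 × 0.46 = 5704
10–19: 422 × 0.953 = 402
20–29: 4956 × 0.936 = 4639
30–39: 9212 × 0.922 = 8493
40+: 12401 × 0.912 + 6554 × 0.508 = 11310 + 3329 = 14639
Net migration: 0–9 − 360 → 5344; 20–29 + 320 → 4959
Giving 5344 / 402 / 4959 / 8493 / 14639.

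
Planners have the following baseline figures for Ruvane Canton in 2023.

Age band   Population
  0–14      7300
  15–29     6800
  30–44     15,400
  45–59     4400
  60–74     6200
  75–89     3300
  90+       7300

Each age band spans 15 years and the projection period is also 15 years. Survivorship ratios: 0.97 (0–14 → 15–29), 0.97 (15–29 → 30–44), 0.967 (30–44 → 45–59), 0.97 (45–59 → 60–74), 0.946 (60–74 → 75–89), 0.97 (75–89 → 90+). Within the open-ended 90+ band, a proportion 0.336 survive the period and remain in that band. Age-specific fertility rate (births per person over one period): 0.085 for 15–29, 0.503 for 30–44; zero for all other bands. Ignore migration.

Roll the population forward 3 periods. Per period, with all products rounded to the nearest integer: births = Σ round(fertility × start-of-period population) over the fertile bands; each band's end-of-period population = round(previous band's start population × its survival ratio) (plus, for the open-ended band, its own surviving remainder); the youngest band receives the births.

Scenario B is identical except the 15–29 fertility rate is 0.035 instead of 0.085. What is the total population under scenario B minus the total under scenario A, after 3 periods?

-1078

After projecting period 1:
Births: 6800 × 0.085 = 578  |  15400 × 0.503 = 7746 → total 8324
15–29: 7300 × 0.97 = 7081
30–44: 6800 × 0.97 = 6596
45–59: 15400 × 0.967 = 14892
60–74: 4400 × 0.97 = 4268
75–89: 6200 × 0.946 = 5865
90+: 3300 × 0.97 + 7300 × 0.336 = 3201 + 2453 = 5654
→ [8324, 7081, 6596, 14892, 4268, 5865, 5654]
After projecting period 2:
Births: 7081 × 0.085 = 602  |  6596 × 0.503 = 3318 → total 3920
15–29: 8324 × 0.97 = 8074
30–44: 7081 × 0.97 = 6869
45–59: 6596 × 0.967 = 6378
60–74: 14892 × 0.97 = 14445
75–89: 4268 × 0.946 = 4038
90+: 5865 × 0.97 + 5654 × 0.336 = 5689 + 1900 = 7589
→ [3920, 8074, 6869, 6378, 14445, 4038, 7589]
After projecting period 3:
Births: 8074 × 0.085 = 686  |  6869 × 0.503 = 3455 → total 4141
15–29: 3920 × 0.97 = 3802
30–44: 8074 × 0.97 = 7832
45–59: 6869 × 0.967 = 6642
60–74: 6378 × 0.97 = 6187
75–89: 14445 × 0.946 = 13665
90+: 4038 × 0.97 + 7589 × 0.336 = 3917 + 2550 = 6467
→ [4141, 3802, 7832, 6642, 6187, 13665, 6467]
Scenario A total after 3 periods: 48736
Scenario B projection —
After projecting period 1:
Births: 6800 × 0.035 = 238  |  15400 × 0.503 = 7746 → total 7984
15–29: 7300 × 0.97 = 7081
30–44: 6800 × 0.97 = 6596
45–59: 15400 × 0.967 = 14892
60–74: 4400 × 0.97 = 4268
75–89: 6200 × 0.946 = 5865
90+: 3300 × 0.97 + 7300 × 0.336 = 3201 + 2453 = 5654
→ [7984, 7081, 6596, 14892, 4268, 5865, 5654]
After projecting period 2:
Births: 7081 × 0.035 = 248  |  6596 × 0.503 = 3318 → total 3566
15–29: 7984 × 0.97 = 7744
30–44: 7081 × 0.97 = 6869
45–59: 6596 × 0.967 = 6378
60–74: 14892 × 0.97 = 14445
75–89: 4268 × 0.946 = 4038
90+: 5865 × 0.97 + 5654 × 0.336 = 5689 + 1900 = 7589
→ [3566, 7744, 6869, 6378, 14445, 4038, 7589]
After projecting period 3:
Births: 7744 × 0.035 = 271  |  6869 × 0.503 = 3455 → total 3726
15–29: 3566 × 0.97 = 3459
30–44: 7744 × 0.97 = 7512
45–59: 6869 × 0.967 = 6642
60–74: 6378 × 0.97 = 6187
75–89: 14445 × 0.946 = 13665
90+: 4038 × 0.97 + 7589 × 0.336 = 3917 + 2550 = 6467
→ [3726, 3459, 7512, 6642, 6187, 13665, 6467]
Scenario B total after 3 periods: 47658
Difference B − A = 47658 − 48736 = -1078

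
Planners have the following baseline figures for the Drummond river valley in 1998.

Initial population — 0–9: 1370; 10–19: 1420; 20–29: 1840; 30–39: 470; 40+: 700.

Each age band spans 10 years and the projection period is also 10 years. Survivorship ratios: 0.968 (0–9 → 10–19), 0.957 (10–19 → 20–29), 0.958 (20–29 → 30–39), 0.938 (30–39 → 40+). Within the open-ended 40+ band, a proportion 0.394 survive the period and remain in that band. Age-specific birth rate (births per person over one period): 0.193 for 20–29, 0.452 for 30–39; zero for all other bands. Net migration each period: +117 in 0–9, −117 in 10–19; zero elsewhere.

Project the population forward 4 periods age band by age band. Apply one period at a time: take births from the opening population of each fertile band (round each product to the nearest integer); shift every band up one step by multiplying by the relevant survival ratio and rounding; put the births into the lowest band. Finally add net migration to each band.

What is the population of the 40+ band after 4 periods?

1821

Call the bands 1 to 5, youngest first.
After projecting period 1:
Births: 1840 * 0.193 = 355, 470 * 0.452 = 212 — total 567
Band 2: 1370 * 0.968 = 1326
Band 3: 1420 * 0.957 = 1359
Band 4: 1840 * 0.958 = 1763
Band 5: 470 * 0.938 + 700 * 0.394 = 441 + 276 = 717
Net migration: Band 1 + 117 → 684; Band 2 − 117 → 1209
Giving 684 / 1209 / 1359 / 1763 / 717.
After projecting period 2:
Births: 1359 * 0.193 = 262, 1763 * 0.452 = 797 — total 1059
Band 2: 684 * 0.968 = 662
Band 3: 1209 * 0.957 = 1157
Band 4: 1359 * 0.958 = 1302
Band 5: 1763 * 0.938 + 717 * 0.394 = 1654 + 282 = 1936
Net migration: Band 1 + 117 → 1176; Band 2 − 117 → 545
Giving 1176 / 545 / 1157 / 1302 / 1936.
After projecting period 3:
Births: 1157 * 0.193 = 223, 1302 * 0.452 = 589 — total 812
Band 2: 1176 * 0.968 = 1138
Band 3: 545 * 0.957 = 522
Band 4: 1157 * 0.958 = 1108
Band 5: 1302 * 0.938 + 1936 * 0.394 = 1221 + 763 = 1984
Net migration: Band 1 + 117 → 929; Band 2 − 117 → 1021
Giving 929 / 1021 / 522 / 1108 / 1984.
After projecting period 4:
Births: 522 * 0.193 = 101, 1108 * 0.452 = 501 — total 602
Band 2: 929 * 0.968 = 899
Band 3: 1021 * 0.957 = 977
Band 4: 522 * 0.958 = 500
Band 5: 1108 * 0.938 + 1984 * 0.394 = 1039 + 782 = 1821
Net migration: Band 1 + 117 → 719; Band 2 − 117 → 782
Giving 719 / 782 / 977 / 500 / 1821.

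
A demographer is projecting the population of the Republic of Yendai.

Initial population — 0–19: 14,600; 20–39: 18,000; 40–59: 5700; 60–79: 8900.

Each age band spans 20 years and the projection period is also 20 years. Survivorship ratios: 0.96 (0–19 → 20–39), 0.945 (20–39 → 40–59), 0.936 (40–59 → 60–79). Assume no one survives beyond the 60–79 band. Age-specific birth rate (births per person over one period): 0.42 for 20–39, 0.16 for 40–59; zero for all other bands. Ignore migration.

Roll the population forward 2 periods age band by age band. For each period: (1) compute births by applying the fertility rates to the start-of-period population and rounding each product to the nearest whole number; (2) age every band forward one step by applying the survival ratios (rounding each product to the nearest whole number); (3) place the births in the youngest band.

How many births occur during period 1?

Numbering the groups 1..4 from youngest to oldest:
— Period 1 —
Births: 18000 * 0.42 = 7560, 5700 * 0.16 = 912 → total 8472
Group 2: 14600 * 0.96 = 14016
Group 3: 18000 * 0.945 = 17010
Group 4: 5700 * 0.936 = 5335
Population now: 0–19=8472, 20–39=14016, 40–59=17010, 60–79=5335

8472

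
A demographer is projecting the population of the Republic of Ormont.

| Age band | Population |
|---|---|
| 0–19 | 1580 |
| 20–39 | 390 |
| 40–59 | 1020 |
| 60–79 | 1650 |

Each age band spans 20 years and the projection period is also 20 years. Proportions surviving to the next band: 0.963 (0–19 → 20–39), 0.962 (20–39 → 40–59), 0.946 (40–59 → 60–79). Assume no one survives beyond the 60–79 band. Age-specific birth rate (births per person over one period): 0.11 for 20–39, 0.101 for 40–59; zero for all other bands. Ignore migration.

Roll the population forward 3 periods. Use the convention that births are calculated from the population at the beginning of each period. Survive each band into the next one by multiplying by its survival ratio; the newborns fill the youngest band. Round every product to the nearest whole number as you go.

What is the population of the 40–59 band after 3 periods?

Period 1:
Births: 390 × 0.11 = 43 ; 1020 × 0.101 = 103 → 146
20–39: 1580 × 0.963 = 1522
40–59: 390 × 0.962 = 375
60–79: 1020 × 0.946 = 965
Population now: 0–19=146, 20–39=1522, 40–59=375, 60–79=965
Period 2:
Births: 1522 × 0.11 = 167 ; 375 × 0.101 = 38 → 205
20–39: 146 × 0.963 = 141
40–59: 1522 × 0.962 = 1464
60–79: 375 × 0.946 = 355
Population now: 0–19=205, 20–39=141, 40–59=1464, 60–79=355
Period 3:
Births: 141 × 0.11 = 16 ; 1464 × 0.101 = 148 → 164
20–39: 205 × 0.963 = 197
40–59: 141 × 0.962 = 136
60–79: 1464 × 0.946 = 1385
Population now: 0–19=164, 20–39=197, 40–59=136, 60–79=1385

136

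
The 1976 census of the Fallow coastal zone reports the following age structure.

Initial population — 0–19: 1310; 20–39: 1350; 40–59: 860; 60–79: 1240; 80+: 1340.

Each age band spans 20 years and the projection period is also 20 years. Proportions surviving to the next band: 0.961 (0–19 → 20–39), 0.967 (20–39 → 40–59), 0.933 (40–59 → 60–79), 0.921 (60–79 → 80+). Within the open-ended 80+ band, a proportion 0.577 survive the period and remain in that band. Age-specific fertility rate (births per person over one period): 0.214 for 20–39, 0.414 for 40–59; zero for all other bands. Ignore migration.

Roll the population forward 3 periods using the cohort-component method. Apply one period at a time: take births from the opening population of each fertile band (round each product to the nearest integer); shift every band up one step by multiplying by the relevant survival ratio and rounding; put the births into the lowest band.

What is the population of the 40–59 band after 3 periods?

Call the groups 1 to 5, youngest first.
— Period 1 —
Births: 1350 * 0.214 = 289, 860 * 0.414 = 356 — total 645
Group 2: 1310 * 0.961 = 1259
Group 3: 1350 * 0.967 = 1305
Group 4: 860 * 0.933 = 802
Group 5: 1240 * 0.921 + 1340 * 0.577 = 1142 + 773 = 1915
End of period: [645, 1259, 1305, 802, 1915]
— Period 2 —
Births: 1259 * 0.214 = 269, 1305 * 0.414 = 540 — total 809
Group 2: 645 * 0.961 = 620
Group 3: 1259 * 0.967 = 1217
Group 4: 1305 * 0.933 = 1218
Group 5: 802 * 0.921 + 1915 * 0.577 = 739 + 1105 = 1844
End of period: [809, 620, 1217, 1218, 1844]
— Period 3 —
Births: 620 * 0.214 = 133, 1217 * 0.414 = 504 — total 637
Group 2: 809 * 0.961 = 777
Group 3: 620 * 0.967 = 600
Group 4: 1217 * 0.933 = 1135
Group 5: 1218 * 0.921 + 1844 * 0.577 = 1122 + 1064 = 2186
End of period: [637, 777, 600, 1135, 2186]

600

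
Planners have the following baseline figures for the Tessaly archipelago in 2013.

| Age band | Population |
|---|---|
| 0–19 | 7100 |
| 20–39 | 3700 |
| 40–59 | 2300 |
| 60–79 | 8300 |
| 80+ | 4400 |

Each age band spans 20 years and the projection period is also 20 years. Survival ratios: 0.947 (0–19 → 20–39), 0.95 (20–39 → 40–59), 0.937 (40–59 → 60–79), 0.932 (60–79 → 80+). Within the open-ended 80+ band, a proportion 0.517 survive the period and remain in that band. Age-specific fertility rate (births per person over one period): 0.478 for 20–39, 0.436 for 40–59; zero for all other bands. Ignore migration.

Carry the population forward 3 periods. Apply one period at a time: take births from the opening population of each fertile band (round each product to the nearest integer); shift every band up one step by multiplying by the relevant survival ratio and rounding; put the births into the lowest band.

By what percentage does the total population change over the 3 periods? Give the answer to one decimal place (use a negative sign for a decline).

-7.8

(Groups numbered youngest = 1 to oldest = 5.)
[period 1]
Births: 3700 × 0.478 = 1769, 2300 × 0.436 = 1003 → 2772
Group 2: 7100 × 0.947 = 6724
Group 3: 3700 × 0.95 = 3515
Group 4: 2300 × 0.937 = 2155
Group 5: 8300 × 0.932 + 4400 × 0.517 = 7736 + 2275 = 10011
Population now: 0–19=2772, 20–39=6724, 40–59=3515, 60–79=2155, 80+=10011
[period 2]
Births: 6724 × 0.478 = 3214, 3515 × 0.436 = 1533 → 4747
Group 2: 2772 × 0.947 = 2625
Group 3: 6724 × 0.95 = 6388
Group 4: 3515 × 0.937 = 3294
Group 5: 2155 × 0.932 + 10011 × 0.517 = 2008 + 5176 = 7184
Population now: 0–19=4747, 20–39=2625, 40–59=6388, 60–79=3294, 80+=7184
[period 3]
Births: 2625 × 0.478 = 1255, 6388 × 0.436 = 2785 → 4040
Group 2: 4747 × 0.947 = 4495
Group 3: 2625 × 0.95 = 2494
Group 4: 6388 × 0.937 = 5986
Group 5: 3294 × 0.932 + 7184 × 0.517 = 3070 + 3714 = 6784
Population now: 0–19=4040, 20–39=4495, 40–59=2494, 60–79=5986, 80+=6784
Total: 25800 → 23799; change = -2001; percentage change = -7.8%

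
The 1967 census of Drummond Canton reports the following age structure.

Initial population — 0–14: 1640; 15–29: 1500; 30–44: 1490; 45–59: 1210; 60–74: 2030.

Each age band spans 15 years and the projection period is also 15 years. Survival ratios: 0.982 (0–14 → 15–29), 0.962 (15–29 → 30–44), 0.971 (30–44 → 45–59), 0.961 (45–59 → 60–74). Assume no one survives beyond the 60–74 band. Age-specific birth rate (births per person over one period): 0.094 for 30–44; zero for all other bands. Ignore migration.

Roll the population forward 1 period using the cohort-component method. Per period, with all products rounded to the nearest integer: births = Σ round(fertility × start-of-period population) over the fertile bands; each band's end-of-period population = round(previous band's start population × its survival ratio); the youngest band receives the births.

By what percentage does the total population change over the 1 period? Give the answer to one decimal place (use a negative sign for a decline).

Call the groups 1 to 5, youngest first.
[period 1]
Births: 1490 × 0.094 = 140
Group 2: 1640 × 0.982 = 1610
Group 3: 1500 × 0.962 = 1443
Group 4: 1490 × 0.971 = 1447
Group 5: 1210 × 0.961 = 1163
Population now: 0–14=140, 15–29=1610, 30–44=1443, 45–59=1447, 60–74=1163
Total: 7870 → 5803; change = -2067; percentage change = -26.3%

-26.3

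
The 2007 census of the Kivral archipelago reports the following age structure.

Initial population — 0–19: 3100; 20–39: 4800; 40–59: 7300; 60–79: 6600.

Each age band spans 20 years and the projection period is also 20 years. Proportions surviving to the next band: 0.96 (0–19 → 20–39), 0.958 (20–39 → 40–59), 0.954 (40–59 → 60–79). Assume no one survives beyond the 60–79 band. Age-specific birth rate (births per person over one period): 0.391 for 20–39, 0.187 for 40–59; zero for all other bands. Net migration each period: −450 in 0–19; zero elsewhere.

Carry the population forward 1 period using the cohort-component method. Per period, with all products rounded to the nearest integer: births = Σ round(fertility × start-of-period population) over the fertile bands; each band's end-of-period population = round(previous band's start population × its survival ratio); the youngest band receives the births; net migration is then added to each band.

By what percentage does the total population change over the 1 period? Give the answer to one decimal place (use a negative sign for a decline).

-20.5

Period 1:
Births: 4800 × 0.391 = 1877 ; 7300 × 0.187 = 1365 → total 3242
20–39: 3100 × 0.96 = 2976
40–59: 4800 × 0.958 = 4598
60–79: 7300 × 0.954 = 6964
Net migration: 0–19 − 450 → 2792
Giving 2792 / 2976 / 4598 / 6964.
Total: 21800 → 17330; change = -4470; percentage change = -20.5%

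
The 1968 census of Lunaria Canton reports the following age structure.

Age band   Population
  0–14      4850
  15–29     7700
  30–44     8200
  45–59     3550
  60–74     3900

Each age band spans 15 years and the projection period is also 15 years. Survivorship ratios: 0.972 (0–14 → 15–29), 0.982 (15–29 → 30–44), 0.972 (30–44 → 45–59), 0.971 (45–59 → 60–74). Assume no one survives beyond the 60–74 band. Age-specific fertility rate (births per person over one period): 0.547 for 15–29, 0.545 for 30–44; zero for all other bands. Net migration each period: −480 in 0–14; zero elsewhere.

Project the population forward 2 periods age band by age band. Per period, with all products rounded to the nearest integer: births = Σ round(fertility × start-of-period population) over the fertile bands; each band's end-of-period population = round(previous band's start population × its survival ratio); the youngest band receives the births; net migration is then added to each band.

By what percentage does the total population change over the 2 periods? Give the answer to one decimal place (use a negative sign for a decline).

20.2

Period 1.
Births: 7700 × 0.547 = 4212, 8200 × 0.545 = 4469 → total 8681
15–29: 4850 × 0.972 = 4714
30–44: 7700 × 0.982 = 7561
45–59: 8200 × 0.972 = 7970
60–74: 3550 × 0.971 = 3447
Net migration: 0–14 − 480 → 8201
→ [8201, 4714, 7561, 7970, 3447]
Period 2.
Births: 4714 × 0.547 = 2579, 7561 × 0.545 = 4121 → total 6700
15–29: 8201 × 0.972 = 7971
30–44: 4714 × 0.982 = 4629
45–59: 7561 × 0.972 = 7349
60–74: 7970 × 0.971 = 7739
Net migration: 0–14 − 480 → 6220
→ [6220, 7971, 4629, 7349, 7739]
Total: 28200 → 33908; change = 5708; percentage change = 20.2%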